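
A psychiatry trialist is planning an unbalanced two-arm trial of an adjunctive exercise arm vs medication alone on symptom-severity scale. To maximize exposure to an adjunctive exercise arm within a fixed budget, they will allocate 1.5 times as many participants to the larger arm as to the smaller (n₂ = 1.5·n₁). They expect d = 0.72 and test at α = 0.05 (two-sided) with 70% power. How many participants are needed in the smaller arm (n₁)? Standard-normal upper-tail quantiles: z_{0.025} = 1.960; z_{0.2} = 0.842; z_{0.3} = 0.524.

n₁ = 20

With allocation ratio k = n₂/n₁ = 1.5, Var(x̄₁−x̄₂) = σ²(1/n₁ + 1/(k·n₁)) = σ²·(k+1)/(k·n₁).
So n₁ = (1 + 1/k)·((z_{α/2} + z_β)/d)² = 1.667 × (2.484/0.72)².
n₁ = 1.667 × 11.90 = 19.8.
Round up: n₁ = 20, giving n₂ = 1.5 × 20 = 30.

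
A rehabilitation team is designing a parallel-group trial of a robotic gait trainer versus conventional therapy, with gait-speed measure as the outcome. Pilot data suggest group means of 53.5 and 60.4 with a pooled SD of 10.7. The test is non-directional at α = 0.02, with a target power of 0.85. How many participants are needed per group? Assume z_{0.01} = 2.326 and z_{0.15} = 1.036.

n = 55 per group

Cohen's d = |M₁ − M₂| / SD_pooled = |53.5 − 60.4| / 10.7 = 6.9 / 10.7 = 0.645.
For two independent groups with equal n: n = 2·((z_{α/2} + z_β) / d)².
z_{α/2} + z_β = 2.326 + 1.036 = 3.362.
n = 2 × (3.362 / 0.645)² = 2 × 5.212² = 2 × 27.17 = 54.3.
Round up to the next whole participant.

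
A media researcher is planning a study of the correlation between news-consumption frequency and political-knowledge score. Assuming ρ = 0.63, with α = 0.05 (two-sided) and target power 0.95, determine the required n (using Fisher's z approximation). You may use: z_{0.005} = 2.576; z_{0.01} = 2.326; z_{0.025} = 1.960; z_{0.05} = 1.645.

Fisher's z: C = ½·ln((1+r)/(1−r)) = ½·ln(4.4054) = 0.7414.
n = ((z_{α/2} + z_β)/C)² + 3.
(1.960 + 1.645) / 0.7414 = 3.605 / 0.7414 = 4.862.
n = 4.862² + 3 = 23.64 + 3 = 26.6.
Round up.

n = 27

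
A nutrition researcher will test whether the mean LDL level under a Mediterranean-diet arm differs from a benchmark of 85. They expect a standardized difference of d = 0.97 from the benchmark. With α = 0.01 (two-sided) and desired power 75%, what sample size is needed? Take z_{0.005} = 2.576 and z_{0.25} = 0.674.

n = 12

For a one-sample test: n = ((z_{α/2} + z_β) / d)².
z_{α/2} + z_β = 2.576 + 0.674 = 3.250.
n = (3.250 / 0.97)² = 3.351² = 11.23.
Round up.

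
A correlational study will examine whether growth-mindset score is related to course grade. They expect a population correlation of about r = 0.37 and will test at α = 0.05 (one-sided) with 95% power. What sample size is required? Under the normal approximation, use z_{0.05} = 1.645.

Fisher's z: C = ½·ln((1+r)/(1−r)) = ½·ln(2.1746) = 0.3884.
n = ((z_{α} + z_β)/C)² + 3.
(1.645 + 1.645) / 0.3884 = 3.290 / 0.3884 = 8.471.
n = 8.471² + 3 = 71.75 + 3 = 74.8.
Round up.

n = 75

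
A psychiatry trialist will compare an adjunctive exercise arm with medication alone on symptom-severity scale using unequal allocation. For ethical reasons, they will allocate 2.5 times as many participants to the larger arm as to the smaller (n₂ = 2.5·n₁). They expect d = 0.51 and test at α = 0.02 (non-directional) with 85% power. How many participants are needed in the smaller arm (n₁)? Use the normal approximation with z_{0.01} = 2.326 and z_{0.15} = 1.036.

n₁ = 61

With allocation ratio k = n₂/n₁ = 2.5, Var(x̄₁−x̄₂) = σ²(1/n₁ + 1/(k·n₁)) = σ²·(k+1)/(k·n₁).
So n₁ = (1 + 1/k)·((z_{α/2} + z_β)/d)² = 1.400 × (3.362/0.51)².
n₁ = 1.400 × 43.46 = 60.8.
Round up: n₁ = 61, giving n₂ = ⌈2.5 × 61⌉ = ⌈152.5⌉ = 153.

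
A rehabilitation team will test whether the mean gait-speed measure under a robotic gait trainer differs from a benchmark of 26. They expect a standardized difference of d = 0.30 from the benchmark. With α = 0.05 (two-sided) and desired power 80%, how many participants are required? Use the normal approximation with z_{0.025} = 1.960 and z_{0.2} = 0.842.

For a one-sample test: n = ((z_{α/2} + z_β) / d)².
z_{α/2} + z_β = 1.960 + 0.842 = 2.802.
n = (2.802 / 0.30)² = 9.340² = 87.24.
Round up.

n = 88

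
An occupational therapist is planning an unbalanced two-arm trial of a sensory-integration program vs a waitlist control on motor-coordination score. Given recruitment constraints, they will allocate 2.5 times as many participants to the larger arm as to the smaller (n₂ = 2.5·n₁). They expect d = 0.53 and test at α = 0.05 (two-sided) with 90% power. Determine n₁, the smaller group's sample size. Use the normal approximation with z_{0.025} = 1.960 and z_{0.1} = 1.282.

n₁ = 53

With allocation ratio k = n₂/n₁ = 2.5, Var(x̄₁−x̄₂) = σ²(1/n₁ + 1/(k·n₁)) = σ²·(k+1)/(k·n₁).
So n₁ = (1 + 1/k)·((z_{α/2} + z_β)/d)² = 1.400 × (3.242/0.53)².
n₁ = 1.400 × 37.42 = 52.4.
Round up: n₁ = 53, giving n₂ = ⌈2.5 × 53⌉ = ⌈132.5⌉ = 133.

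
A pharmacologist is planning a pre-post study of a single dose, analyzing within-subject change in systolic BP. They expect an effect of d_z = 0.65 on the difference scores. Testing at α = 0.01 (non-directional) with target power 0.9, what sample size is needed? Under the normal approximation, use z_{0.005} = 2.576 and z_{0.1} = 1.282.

For a paired (one-sample on differences) test: n = ((z_{α/2} + z_β) / d)².
z_{α/2} + z_β = 2.576 + 1.282 = 3.858.
n = (3.858 / 0.65)² = 5.935² = 35.23.
Round up.

n = 36 pairs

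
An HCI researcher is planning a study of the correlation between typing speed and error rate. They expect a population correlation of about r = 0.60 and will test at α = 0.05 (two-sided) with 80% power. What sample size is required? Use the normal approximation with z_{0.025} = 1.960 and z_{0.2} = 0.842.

n = 20

Fisher's z: C = ½·ln((1+r)/(1−r)) = ½·ln(4.0000) = 0.6931.
n = ((z_{α/2} + z_β)/C)² + 3.
(1.960 + 0.842) / 0.6931 = 2.802 / 0.6931 = 4.043.
n = 4.043² + 3 = 16.34 + 3 = 19.3.
Round up.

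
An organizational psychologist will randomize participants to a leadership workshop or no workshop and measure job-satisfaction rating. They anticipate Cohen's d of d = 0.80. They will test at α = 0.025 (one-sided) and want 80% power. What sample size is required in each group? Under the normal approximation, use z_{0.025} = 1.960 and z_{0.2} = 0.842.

n = 25 per group

For two independent groups with equal n: n = 2·((z_{α} + z_β) / d)².
z_{α} + z_β = 1.960 + 0.842 = 2.802.
n = 2 × (2.802 / 0.80)² = 2 × 3.502² = 2 × 12.27 = 24.5.
Round up to the next whole participant.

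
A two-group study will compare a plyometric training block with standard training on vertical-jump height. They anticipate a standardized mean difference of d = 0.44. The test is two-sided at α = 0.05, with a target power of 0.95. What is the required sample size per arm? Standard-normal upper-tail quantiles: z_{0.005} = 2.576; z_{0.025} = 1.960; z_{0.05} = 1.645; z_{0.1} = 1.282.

n = 135 per group

For two independent groups with equal n: n = 2·((z_{α/2} + z_β) / d)².
z_{α/2} + z_β = 1.960 + 1.645 = 3.605.
n = 2 × (3.605 / 0.44)² = 2 × 8.193² = 2 × 67.13 = 134.3.
Round up to the next whole participant.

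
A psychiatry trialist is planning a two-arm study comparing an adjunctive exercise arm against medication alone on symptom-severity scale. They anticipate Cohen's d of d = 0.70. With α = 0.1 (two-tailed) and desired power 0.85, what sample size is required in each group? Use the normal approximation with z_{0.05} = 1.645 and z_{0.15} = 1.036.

n = 30 per group

For two independent groups with equal n: n = 2·((z_{α/2} + z_β) / d)².
z_{α/2} + z_β = 1.645 + 1.036 = 2.681.
n = 2 × (2.681 / 0.70)² = 2 × 3.830² = 2 × 14.67 = 29.3.
Round up to the next whole participant.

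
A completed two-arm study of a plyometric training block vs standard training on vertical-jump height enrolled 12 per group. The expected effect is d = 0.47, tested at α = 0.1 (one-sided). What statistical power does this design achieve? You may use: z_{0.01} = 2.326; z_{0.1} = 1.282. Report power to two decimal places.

For two equal groups, power = Φ(d·√(n/2) − z_{α}).
d·√(n/2) = 0.47 × √(12/2) = 0.47 × 2.449 = 1.151.
z_β = 1.151 − 1.282 = -0.131.
Power = Φ(-0.131) = 0.448.

power ≈ 0.45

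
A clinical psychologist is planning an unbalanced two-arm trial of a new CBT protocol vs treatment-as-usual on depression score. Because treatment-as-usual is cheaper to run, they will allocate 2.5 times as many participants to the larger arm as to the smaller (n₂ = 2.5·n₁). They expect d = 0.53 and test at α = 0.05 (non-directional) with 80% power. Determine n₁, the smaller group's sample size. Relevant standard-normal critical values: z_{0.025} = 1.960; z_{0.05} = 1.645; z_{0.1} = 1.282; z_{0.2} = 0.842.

n₁ = 40

With allocation ratio k = n₂/n₁ = 2.5, Var(x̄₁−x̄₂) = σ²(1/n₁ + 1/(k·n₁)) = σ²·(k+1)/(k·n₁).
So n₁ = (1 + 1/k)·((z_{α/2} + z_β)/d)² = 1.400 × (2.802/0.53)².
n₁ = 1.400 × 27.95 = 39.1.
Round up: n₁ = 40, giving n₂ = 2.5 × 40 = 100.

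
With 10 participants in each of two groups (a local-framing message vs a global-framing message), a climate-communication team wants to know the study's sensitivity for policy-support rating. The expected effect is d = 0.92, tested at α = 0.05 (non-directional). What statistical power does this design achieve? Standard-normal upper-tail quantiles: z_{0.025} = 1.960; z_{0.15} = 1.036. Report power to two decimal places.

For two equal groups, power = Φ(d·√(n/2) − z_{α/2}).
d·√(n/2) = 0.92 × √(10/2) = 0.92 × 2.236 = 2.057.
z_β = 2.057 − 1.960 = 0.097.
Power = Φ(0.097) = 0.539.

power ≈ 0.54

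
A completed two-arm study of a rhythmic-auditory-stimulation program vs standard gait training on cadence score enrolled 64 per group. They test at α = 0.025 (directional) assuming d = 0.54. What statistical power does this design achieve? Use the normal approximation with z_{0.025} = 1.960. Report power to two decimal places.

power ≈ 0.86

For two equal groups, power = Φ(d·√(n/2) − z_{α}).
d·√(n/2) = 0.54 × √(64/2) = 0.54 × 5.657 = 3.055.
z_β = 3.055 − 1.960 = 1.095.
Power = Φ(1.095) = 0.863.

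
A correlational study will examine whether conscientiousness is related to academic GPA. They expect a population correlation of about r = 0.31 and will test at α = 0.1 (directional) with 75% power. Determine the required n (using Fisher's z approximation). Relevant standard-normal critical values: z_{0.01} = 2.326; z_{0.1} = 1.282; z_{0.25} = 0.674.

n = 41

Fisher's z: C = ½·ln((1+r)/(1−r)) = ½·ln(1.8986) = 0.3205.
n = ((z_{α} + z_β)/C)² + 3.
(1.282 + 0.674) / 0.3205 = 1.956 / 0.3205 = 6.103.
n = 6.103² + 3 = 37.25 + 3 = 40.2.
Round up.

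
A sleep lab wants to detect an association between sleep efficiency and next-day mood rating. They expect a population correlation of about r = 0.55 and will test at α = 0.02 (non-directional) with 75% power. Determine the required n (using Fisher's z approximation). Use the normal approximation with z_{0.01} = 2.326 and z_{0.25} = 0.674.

Fisher's z: C = ½·ln((1+r)/(1−r)) = ½·ln(3.4444) = 0.6184.
n = ((z_{α/2} + z_β)/C)² + 3.
(2.326 + 0.674) / 0.6184 = 3.000 / 0.6184 = 4.851.
n = 4.851² + 3 = 23.53 + 3 = 26.5.
Round up.

n = 27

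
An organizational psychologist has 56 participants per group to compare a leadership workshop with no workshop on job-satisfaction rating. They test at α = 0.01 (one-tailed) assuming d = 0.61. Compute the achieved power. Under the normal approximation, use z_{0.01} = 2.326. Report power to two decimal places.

For two equal groups, power = Φ(d·√(n/2) − z_{α}).
d·√(n/2) = 0.61 × √(56/2) = 0.61 × 5.292 = 3.228.
z_β = 3.228 − 2.326 = 0.902.
Power = Φ(0.902) = 0.816.

power ≈ 0.82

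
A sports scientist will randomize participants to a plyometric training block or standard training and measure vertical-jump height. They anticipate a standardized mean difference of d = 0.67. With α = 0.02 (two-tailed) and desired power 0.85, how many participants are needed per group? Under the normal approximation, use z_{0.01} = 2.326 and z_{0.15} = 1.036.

n = 51 per group

For two independent groups with equal n: n = 2·((z_{α/2} + z_β) / d)².
z_{α/2} + z_β = 2.326 + 1.036 = 3.362.
n = 2 × (3.362 / 0.67)² = 2 × 5.018² = 2 × 25.18 = 50.4.
Round up to the next whole participant.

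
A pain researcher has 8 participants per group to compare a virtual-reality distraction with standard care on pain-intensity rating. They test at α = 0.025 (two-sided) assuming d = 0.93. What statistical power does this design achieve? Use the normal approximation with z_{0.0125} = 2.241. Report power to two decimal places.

For two equal groups, power = Φ(d·√(n/2) − z_{α/2}).
d·√(n/2) = 0.93 × √(8/2) = 0.93 × 2.000 = 1.860.
z_β = 1.860 − 2.241 = -0.381.
Power = Φ(-0.381) = 0.352.

power ≈ 0.35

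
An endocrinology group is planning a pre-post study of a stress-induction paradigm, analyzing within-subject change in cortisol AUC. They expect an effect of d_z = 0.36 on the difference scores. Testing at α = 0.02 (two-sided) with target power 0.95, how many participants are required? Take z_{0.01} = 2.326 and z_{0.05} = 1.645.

n = 122 pairs

For a paired (one-sample on differences) test: n = ((z_{α/2} + z_β) / d)².
z_{α/2} + z_β = 2.326 + 1.645 = 3.971.
n = (3.971 / 0.36)² = 11.031² = 121.67.
Round up.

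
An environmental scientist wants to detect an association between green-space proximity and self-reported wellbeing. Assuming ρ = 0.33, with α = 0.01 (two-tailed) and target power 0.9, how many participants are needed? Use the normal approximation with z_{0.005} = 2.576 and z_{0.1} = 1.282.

n = 130

Fisher's z: C = ½·ln((1+r)/(1−r)) = ½·ln(1.9851) = 0.3428.
n = ((z_{α/2} + z_β)/C)² + 3.
(2.576 + 1.282) / 0.3428 = 3.858 / 0.3428 = 11.254.
n = 11.254² + 3 = 126.66 + 3 = 129.7.
Round up.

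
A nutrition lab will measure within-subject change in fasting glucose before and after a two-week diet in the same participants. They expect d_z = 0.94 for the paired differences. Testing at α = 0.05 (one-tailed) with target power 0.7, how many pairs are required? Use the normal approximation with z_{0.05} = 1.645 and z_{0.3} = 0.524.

n = 6 pairs

For a paired (one-sample on differences) test: n = ((z_{α} + z_β) / d)².
z_{α} + z_β = 1.645 + 0.524 = 2.169.
n = (2.169 / 0.94)² = 2.307² = 5.32.
Round up.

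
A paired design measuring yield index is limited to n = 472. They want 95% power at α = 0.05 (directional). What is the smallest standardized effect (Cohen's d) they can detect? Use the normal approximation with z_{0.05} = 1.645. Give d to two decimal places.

d_min ≈ 0.15

For a single sample (or paired design) of n = 472: d_min = (z_{α} + z_β)/√n.
z-sum = 1.645 + 1.645 = 3.290.
d_min = 3.290 / √472 = 3.290 / 21.726 = 0.151.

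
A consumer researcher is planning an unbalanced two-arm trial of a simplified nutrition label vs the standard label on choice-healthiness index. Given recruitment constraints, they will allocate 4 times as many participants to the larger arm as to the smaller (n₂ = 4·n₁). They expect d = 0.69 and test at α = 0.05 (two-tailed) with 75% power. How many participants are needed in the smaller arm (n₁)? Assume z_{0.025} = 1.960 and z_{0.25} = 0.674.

n₁ = 19

With allocation ratio k = n₂/n₁ = 4, Var(x̄₁−x̄₂) = σ²(1/n₁ + 1/(k·n₁)) = σ²·(k+1)/(k·n₁).
So n₁ = (1 + 1/k)·((z_{α/2} + z_β)/d)² = 1.250 × (2.634/0.69)².
n₁ = 1.250 × 14.57 = 18.2.
Round up: n₁ = 19, giving n₂ = 4 × 19 = 76.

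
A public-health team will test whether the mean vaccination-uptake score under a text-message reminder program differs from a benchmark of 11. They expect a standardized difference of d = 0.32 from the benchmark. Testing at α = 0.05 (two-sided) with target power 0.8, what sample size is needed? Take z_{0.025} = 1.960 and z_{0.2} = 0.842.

For a one-sample test: n = ((z_{α/2} + z_β) / d)².
z_{α/2} + z_β = 1.960 + 0.842 = 2.802.
n = (2.802 / 0.32)² = 8.756² = 76.67.
Round up.

n = 77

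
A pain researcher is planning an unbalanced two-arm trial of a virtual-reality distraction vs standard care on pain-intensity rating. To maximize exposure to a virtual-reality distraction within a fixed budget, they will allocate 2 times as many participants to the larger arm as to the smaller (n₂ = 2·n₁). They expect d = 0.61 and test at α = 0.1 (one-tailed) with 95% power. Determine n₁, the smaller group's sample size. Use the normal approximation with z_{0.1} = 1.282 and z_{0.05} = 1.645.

n₁ = 35

With allocation ratio k = n₂/n₁ = 2, Var(x̄₁−x̄₂) = σ²(1/n₁ + 1/(k·n₁)) = σ²·(k+1)/(k·n₁).
So n₁ = (1 + 1/k)·((z_{α} + z_β)/d)² = 1.500 × (2.927/0.61)².
n₁ = 1.500 × 23.02 = 34.5.
Round up: n₁ = 35, giving n₂ = 2 × 35 = 70.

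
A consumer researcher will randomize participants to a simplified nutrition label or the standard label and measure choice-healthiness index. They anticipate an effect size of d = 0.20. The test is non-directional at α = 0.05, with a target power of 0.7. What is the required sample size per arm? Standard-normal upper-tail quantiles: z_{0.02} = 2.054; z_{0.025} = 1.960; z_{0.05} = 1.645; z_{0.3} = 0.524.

n = 309 per group

For two independent groups with equal n: n = 2·((z_{α/2} + z_β) / d)².
z_{α/2} + z_β = 1.960 + 0.524 = 2.484.
n = 2 × (2.484 / 0.20)² = 2 × 12.420² = 2 × 154.26 = 308.5.
Round up to the next whole participant.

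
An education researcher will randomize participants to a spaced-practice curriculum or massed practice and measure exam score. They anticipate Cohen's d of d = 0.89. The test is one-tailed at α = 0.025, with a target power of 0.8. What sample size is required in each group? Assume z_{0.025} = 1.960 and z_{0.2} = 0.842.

For two independent groups with equal n: n = 2·((z_{α} + z_β) / d)².
z_{α} + z_β = 1.960 + 0.842 = 2.802.
n = 2 × (2.802 / 0.89)² = 2 × 3.148² = 2 × 9.91 = 19.8.
Round up to the next whole participant.

n = 20 per group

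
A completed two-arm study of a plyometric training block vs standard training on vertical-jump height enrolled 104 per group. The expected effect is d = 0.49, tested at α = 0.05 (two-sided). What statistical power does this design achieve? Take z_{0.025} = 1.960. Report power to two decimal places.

For two equal groups, power = Φ(d·√(n/2) − z_{α/2}).
d·√(n/2) = 0.49 × √(104/2) = 0.49 × 7.211 = 3.533.
z_β = 3.533 − 1.960 = 1.573.
Power = Φ(1.573) = 0.942.

power ≈ 0.94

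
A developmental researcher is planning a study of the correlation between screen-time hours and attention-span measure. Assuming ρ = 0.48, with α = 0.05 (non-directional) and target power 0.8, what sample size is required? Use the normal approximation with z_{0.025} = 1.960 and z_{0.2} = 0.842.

Fisher's z: C = ½·ln((1+r)/(1−r)) = ½·ln(2.8462) = 0.5230.
n = ((z_{α/2} + z_β)/C)² + 3.
(1.960 + 0.842) / 0.5230 = 2.802 / 0.5230 = 5.358.
n = 5.358² + 3 = 28.70 + 3 = 31.7.
Round up.

n = 32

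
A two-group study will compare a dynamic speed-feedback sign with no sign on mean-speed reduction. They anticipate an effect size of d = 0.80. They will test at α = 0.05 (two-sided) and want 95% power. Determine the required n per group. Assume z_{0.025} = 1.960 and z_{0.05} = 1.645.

For two independent groups with equal n: n = 2·((z_{α/2} + z_β) / d)².
z_{α/2} + z_β = 1.960 + 1.645 = 3.605.
n = 2 × (3.605 / 0.80)² = 2 × 4.506² = 2 × 20.31 = 40.6.
Round up to the next whole participant.

n = 41 per group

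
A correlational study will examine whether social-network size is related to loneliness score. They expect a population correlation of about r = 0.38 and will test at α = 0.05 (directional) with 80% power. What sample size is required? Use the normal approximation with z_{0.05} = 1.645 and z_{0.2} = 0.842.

Fisher's z: C = ½·ln((1+r)/(1−r)) = ½·ln(2.2258) = 0.4001.
n = ((z_{α} + z_β)/C)² + 3.
(1.645 + 0.842) / 0.4001 = 2.487 / 0.4001 = 6.216.
n = 6.216² + 3 = 38.64 + 3 = 41.6.
Round up.

n = 42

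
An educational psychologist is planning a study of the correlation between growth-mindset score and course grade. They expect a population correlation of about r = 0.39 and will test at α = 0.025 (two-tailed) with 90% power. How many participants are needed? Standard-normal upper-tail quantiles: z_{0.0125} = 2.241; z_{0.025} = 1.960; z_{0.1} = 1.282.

Fisher's z: C = ½·ln((1+r)/(1−r)) = ½·ln(2.2787) = 0.4118.
n = ((z_{α/2} + z_β)/C)² + 3.
(2.241 + 1.282) / 0.4118 = 3.523 / 0.4118 = 8.555.
n = 8.555² + 3 = 73.19 + 3 = 76.2.
Round up.

n = 77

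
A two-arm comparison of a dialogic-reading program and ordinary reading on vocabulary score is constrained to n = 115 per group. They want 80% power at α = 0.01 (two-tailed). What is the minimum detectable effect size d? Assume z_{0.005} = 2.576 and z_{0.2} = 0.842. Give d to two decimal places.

For two independent groups of n = 115 each: d_min = (z_{α/2} + z_β)·√(2/n).
z-sum = 2.576 + 0.842 = 3.418.
d_min = 3.418 × √(2/115) = 3.418 × 0.1319 = 0.451.

d_min ≈ 0.45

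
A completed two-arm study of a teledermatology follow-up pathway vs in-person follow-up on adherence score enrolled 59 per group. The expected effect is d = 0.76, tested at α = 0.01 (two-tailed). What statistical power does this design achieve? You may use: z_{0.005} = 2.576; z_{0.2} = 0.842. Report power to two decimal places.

power ≈ 0.94

For two equal groups, power = Φ(d·√(n/2) − z_{α/2}).
d·√(n/2) = 0.76 × √(59/2) = 0.76 × 5.431 = 4.128.
z_β = 4.128 − 2.576 = 1.552.
Power = Φ(1.552) = 0.940.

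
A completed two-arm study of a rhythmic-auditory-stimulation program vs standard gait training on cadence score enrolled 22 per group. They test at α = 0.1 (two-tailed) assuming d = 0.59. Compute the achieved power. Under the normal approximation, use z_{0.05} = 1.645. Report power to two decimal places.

power ≈ 0.62

For two equal groups, power = Φ(d·√(n/2) − z_{α/2}).
d·√(n/2) = 0.59 × √(22/2) = 0.59 × 3.317 = 1.957.
z_β = 1.957 − 1.645 = 0.312.
Power = Φ(0.312) = 0.622.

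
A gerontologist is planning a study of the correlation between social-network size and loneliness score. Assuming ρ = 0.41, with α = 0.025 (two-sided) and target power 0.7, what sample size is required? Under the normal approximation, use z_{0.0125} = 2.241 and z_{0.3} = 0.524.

n = 44

Fisher's z: C = ½·ln((1+r)/(1−r)) = ½·ln(2.3898) = 0.4356.
n = ((z_{α/2} + z_β)/C)² + 3.
(2.241 + 0.524) / 0.4356 = 2.765 / 0.4356 = 6.348.
n = 6.348² + 3 = 40.29 + 3 = 43.3.
Round up.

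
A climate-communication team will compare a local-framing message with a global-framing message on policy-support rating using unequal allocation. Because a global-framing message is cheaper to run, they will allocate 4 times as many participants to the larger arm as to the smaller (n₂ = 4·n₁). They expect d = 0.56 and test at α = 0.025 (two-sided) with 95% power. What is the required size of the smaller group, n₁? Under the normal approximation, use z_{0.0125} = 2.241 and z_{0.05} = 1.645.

With allocation ratio k = n₂/n₁ = 4, Var(x̄₁−x̄₂) = σ²(1/n₁ + 1/(k·n₁)) = σ²·(k+1)/(k·n₁).
So n₁ = (1 + 1/k)·((z_{α/2} + z_β)/d)² = 1.250 × (3.886/0.56)².
n₁ = 1.250 × 48.15 = 60.2.
Round up: n₁ = 61, giving n₂ = 4 × 61 = 244.

n₁ = 61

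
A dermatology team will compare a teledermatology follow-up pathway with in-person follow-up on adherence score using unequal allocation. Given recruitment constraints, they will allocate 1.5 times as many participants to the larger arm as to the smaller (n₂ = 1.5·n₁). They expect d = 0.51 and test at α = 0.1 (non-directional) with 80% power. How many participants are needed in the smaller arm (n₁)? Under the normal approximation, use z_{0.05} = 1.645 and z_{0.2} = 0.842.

n₁ = 40

With allocation ratio k = n₂/n₁ = 1.5, Var(x̄₁−x̄₂) = σ²(1/n₁ + 1/(k·n₁)) = σ²·(k+1)/(k·n₁).
So n₁ = (1 + 1/k)·((z_{α/2} + z_β)/d)² = 1.667 × (2.487/0.51)².
n₁ = 1.667 × 23.78 = 39.6.
Round up: n₁ = 40, giving n₂ = 1.5 × 40 = 60.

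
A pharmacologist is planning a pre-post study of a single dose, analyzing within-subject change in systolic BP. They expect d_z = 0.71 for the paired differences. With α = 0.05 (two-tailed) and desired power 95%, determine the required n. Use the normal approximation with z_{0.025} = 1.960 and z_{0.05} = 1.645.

For a paired (one-sample on differences) test: n = ((z_{α/2} + z_β) / d)².
z_{α/2} + z_β = 1.960 + 1.645 = 3.605.
n = (3.605 / 0.71)² = 5.077² = 25.78.
Round up.

n = 26 pairs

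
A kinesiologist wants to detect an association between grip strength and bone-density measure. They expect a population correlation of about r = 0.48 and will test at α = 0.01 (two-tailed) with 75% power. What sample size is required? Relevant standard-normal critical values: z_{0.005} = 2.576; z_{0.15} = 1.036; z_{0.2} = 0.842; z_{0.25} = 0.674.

Fisher's z: C = ½·ln((1+r)/(1−r)) = ½·ln(2.8462) = 0.5230.
n = ((z_{α/2} + z_β)/C)² + 3.
(2.576 + 0.674) / 0.5230 = 3.250 / 0.5230 = 6.214.
n = 6.214² + 3 = 38.62 + 3 = 41.6.
Round up.

n = 42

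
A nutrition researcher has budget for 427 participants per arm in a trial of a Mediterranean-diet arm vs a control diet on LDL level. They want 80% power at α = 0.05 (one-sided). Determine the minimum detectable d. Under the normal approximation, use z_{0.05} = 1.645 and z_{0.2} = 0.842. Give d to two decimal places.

For two independent groups of n = 427 each: d_min = (z_{α} + z_β)·√(2/n).
z-sum = 1.645 + 0.842 = 2.487.
d_min = 2.487 × √(2/427) = 2.487 × 0.0684 = 0.170.

d_min ≈ 0.17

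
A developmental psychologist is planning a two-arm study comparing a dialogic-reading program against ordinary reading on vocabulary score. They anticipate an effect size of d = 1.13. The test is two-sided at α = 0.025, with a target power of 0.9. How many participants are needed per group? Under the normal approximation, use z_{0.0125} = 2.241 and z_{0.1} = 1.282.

n = 20 per group

For two independent groups with equal n: n = 2·((z_{α/2} + z_β) / d)².
z_{α/2} + z_β = 2.241 + 1.282 = 3.523.
n = 2 × (3.523 / 1.13)² = 2 × 3.118² = 2 × 9.72 = 19.4.
Round up to the next whole participant.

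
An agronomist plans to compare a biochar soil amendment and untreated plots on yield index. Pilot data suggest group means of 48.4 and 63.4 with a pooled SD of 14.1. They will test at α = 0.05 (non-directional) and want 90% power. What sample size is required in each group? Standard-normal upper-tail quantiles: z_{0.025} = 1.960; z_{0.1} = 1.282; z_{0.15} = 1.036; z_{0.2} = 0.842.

Cohen's d = |M₁ − M₂| / SD_pooled = |48.4 − 63.4| / 14.1 = 15.0 / 14.1 = 1.064.
For two independent groups with equal n: n = 2·((z_{α/2} + z_β) / d)².
z_{α/2} + z_β = 1.960 + 1.282 = 3.242.
n = 2 × (3.242 / 1.064)² = 2 × 3.047² = 2 × 9.28 = 18.6.
Round up to the next whole participant.

n = 19 per group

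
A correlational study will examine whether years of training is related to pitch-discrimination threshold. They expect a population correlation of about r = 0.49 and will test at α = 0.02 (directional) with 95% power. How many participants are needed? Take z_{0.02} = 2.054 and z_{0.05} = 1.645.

n = 51

Fisher's z: C = ½·ln((1+r)/(1−r)) = ½·ln(2.9216) = 0.5361.
n = ((z_{α} + z_β)/C)² + 3.
(2.054 + 1.645) / 0.5361 = 3.699 / 0.5361 = 6.900.
n = 6.900² + 3 = 47.61 + 3 = 50.6.
Round up.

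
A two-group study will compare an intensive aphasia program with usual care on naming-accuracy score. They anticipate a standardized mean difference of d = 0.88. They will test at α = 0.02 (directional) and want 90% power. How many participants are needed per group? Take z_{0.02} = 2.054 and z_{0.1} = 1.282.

For two independent groups with equal n: n = 2·((z_{α} + z_β) / d)².
z_{α} + z_β = 2.054 + 1.282 = 3.336.
n = 2 × (3.336 / 0.88)² = 2 × 3.791² = 2 × 14.37 = 28.7.
Round up to the next whole participant.

n = 29 per group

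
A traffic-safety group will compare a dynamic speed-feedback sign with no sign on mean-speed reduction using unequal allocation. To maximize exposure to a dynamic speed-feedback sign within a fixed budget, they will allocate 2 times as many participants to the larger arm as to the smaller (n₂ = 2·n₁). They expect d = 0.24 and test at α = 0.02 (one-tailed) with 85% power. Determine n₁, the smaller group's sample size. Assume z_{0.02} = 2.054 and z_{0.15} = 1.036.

With allocation ratio k = n₂/n₁ = 2, Var(x̄₁−x̄₂) = σ²(1/n₁ + 1/(k·n₁)) = σ²·(k+1)/(k·n₁).
So n₁ = (1 + 1/k)·((z_{α} + z_β)/d)² = 1.500 × (3.090/0.24)².
n₁ = 1.500 × 165.77 = 248.6.
Round up: n₁ = 249, giving n₂ = 2 × 249 = 498.

n₁ = 249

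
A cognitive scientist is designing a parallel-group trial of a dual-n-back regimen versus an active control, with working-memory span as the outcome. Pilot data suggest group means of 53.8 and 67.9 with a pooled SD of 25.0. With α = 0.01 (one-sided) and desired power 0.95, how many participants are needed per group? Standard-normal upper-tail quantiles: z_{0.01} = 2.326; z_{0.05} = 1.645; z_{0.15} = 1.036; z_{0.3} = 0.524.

n = 100 per group

Cohen's d = |M₁ − M₂| / SD_pooled = |53.8 − 67.9| / 25.0 = 14.1 / 25.0 = 0.564.
For two independent groups with equal n: n = 2·((z_{α} + z_β) / d)².
z_{α} + z_β = 2.326 + 1.645 = 3.971.
n = 2 × (3.971 / 0.564)² = 2 × 7.041² = 2 × 49.57 = 99.1.
Round up to the next whole participant.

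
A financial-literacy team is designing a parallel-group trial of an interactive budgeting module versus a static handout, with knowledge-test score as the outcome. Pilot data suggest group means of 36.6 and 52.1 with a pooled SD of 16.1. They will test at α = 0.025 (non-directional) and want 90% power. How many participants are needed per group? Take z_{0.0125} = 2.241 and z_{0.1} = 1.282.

Cohen's d = |M₁ − M₂| / SD_pooled = |36.6 − 52.1| / 16.1 = 15.5 / 16.1 = 0.963.
For two independent groups with equal n: n = 2·((z_{α/2} + z_β) / d)².
z_{α/2} + z_β = 2.241 + 1.282 = 3.523.
n = 2 × (3.523 / 0.963)² = 2 × 3.658² = 2 × 13.38 = 26.8.
Round up to the next whole participant.

n = 27 per group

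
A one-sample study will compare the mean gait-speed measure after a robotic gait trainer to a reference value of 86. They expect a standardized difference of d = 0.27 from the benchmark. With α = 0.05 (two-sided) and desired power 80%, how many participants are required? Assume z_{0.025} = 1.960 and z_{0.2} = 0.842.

For a one-sample test: n = ((z_{α/2} + z_β) / d)².
z_{α/2} + z_β = 1.960 + 0.842 = 2.802.
n = (2.802 / 0.27)² = 10.378² = 107.70.
Round up.

n = 108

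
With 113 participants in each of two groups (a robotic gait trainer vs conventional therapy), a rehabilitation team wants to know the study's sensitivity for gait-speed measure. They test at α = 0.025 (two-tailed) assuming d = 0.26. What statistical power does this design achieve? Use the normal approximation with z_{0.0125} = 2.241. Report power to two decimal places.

power ≈ 0.39

For two equal groups, power = Φ(d·√(n/2) − z_{α/2}).
d·√(n/2) = 0.26 × √(113/2) = 0.26 × 7.517 = 1.954.
z_β = 1.954 − 2.241 = -0.287.
Power = Φ(-0.287) = 0.387.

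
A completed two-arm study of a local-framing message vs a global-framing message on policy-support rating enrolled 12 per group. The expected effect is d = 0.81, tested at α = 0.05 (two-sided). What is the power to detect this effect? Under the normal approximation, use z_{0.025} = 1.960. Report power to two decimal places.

For two equal groups, power = Φ(d·√(n/2) − z_{α/2}).
d·√(n/2) = 0.81 × √(12/2) = 0.81 × 2.449 = 1.984.
z_β = 1.984 − 1.960 = 0.024.
Power = Φ(0.024) = 0.510.

power ≈ 0.51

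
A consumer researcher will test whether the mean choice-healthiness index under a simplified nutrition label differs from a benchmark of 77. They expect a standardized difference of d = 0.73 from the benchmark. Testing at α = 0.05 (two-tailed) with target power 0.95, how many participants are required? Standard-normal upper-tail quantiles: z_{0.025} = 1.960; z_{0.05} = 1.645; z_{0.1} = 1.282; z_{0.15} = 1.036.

For a one-sample test: n = ((z_{α/2} + z_β) / d)².
z_{α/2} + z_β = 1.960 + 1.645 = 3.605.
n = (3.605 / 0.73)² = 4.938² = 24.39.
Round up.

n = 25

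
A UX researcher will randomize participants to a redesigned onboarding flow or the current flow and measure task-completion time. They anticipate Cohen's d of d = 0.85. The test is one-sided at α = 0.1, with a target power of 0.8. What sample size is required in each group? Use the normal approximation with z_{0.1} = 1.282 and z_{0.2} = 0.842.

For two independent groups with equal n: n = 2·((z_{α} + z_β) / d)².
z_{α} + z_β = 1.282 + 0.842 = 2.124.
n = 2 × (2.124 / 0.85)² = 2 × 2.499² = 2 × 6.24 = 12.5.
Round up to the next whole participant.

n = 13 per group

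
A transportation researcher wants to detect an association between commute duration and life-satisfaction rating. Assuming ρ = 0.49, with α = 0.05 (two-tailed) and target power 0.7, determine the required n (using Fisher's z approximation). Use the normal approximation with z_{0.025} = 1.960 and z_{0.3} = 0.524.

Fisher's z: C = ½·ln((1+r)/(1−r)) = ½·ln(2.9216) = 0.5361.
n = ((z_{α/2} + z_β)/C)² + 3.
(1.960 + 0.524) / 0.5361 = 2.484 / 0.5361 = 4.633.
n = 4.633² + 3 = 21.47 + 3 = 24.5.
Round up.

n = 25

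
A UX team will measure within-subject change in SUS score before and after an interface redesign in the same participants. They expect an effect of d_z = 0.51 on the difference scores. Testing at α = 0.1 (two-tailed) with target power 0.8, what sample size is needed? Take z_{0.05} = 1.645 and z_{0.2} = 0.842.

n = 24 pairs

For a paired (one-sample on differences) test: n = ((z_{α/2} + z_β) / d)².
z_{α/2} + z_β = 1.645 + 0.842 = 2.487.
n = (2.487 / 0.51)² = 4.876² = 23.78.
Round up.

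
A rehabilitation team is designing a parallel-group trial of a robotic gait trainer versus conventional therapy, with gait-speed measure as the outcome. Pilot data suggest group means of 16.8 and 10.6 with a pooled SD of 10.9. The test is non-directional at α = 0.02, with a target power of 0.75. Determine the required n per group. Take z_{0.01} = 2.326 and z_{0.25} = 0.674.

n = 56 per group

Cohen's d = |M₁ − M₂| / SD_pooled = |16.8 − 10.6| / 10.9 = 6.2 / 10.9 = 0.569.
For two independent groups with equal n: n = 2·((z_{α/2} + z_β) / d)².
z_{α/2} + z_β = 2.326 + 0.674 = 3.000.
n = 2 × (3.000 / 0.569)² = 2 × 5.272² = 2 × 27.80 = 55.6.
Round up to the next whole participant.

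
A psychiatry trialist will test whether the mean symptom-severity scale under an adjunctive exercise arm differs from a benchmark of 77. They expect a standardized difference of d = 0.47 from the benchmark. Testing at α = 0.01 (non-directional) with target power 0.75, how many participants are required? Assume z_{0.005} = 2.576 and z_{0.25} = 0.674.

n = 48

For a one-sample test: n = ((z_{α/2} + z_β) / d)².
z_{α/2} + z_β = 2.576 + 0.674 = 3.250.
n = (3.250 / 0.47)² = 6.915² = 47.82.
Round up.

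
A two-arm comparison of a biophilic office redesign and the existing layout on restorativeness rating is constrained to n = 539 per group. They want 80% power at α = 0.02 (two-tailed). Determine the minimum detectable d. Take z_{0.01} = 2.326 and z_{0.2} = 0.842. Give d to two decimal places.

d_min ≈ 0.19

For two independent groups of n = 539 each: d_min = (z_{α/2} + z_β)·√(2/n).
z-sum = 2.326 + 0.842 = 3.168.
d_min = 3.168 × √(2/539) = 3.168 × 0.0609 = 0.193.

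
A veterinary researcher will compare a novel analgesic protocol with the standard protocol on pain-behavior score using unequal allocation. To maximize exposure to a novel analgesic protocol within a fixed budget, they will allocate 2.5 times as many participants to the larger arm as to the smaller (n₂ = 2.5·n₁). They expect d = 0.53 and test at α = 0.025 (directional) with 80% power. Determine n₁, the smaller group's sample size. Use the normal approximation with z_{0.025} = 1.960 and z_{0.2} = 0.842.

With allocation ratio k = n₂/n₁ = 2.5, Var(x̄₁−x̄₂) = σ²(1/n₁ + 1/(k·n₁)) = σ²·(k+1)/(k·n₁).
So n₁ = (1 + 1/k)·((z_{α} + z_β)/d)² = 1.400 × (2.802/0.53)².
n₁ = 1.400 × 27.95 = 39.1.
Round up: n₁ = 40, giving n₂ = 2.5 × 40 = 100.

n₁ = 40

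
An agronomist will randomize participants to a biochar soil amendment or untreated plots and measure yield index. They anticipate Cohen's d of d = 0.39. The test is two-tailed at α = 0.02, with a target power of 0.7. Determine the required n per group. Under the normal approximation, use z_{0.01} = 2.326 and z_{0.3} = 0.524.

n = 107 per group

For two independent groups with equal n: n = 2·((z_{α/2} + z_β) / d)².
z_{α/2} + z_β = 2.326 + 0.524 = 2.850.
n = 2 × (2.850 / 0.39)² = 2 × 7.308² = 2 × 53.40 = 106.8.
Round up to the next whole participant.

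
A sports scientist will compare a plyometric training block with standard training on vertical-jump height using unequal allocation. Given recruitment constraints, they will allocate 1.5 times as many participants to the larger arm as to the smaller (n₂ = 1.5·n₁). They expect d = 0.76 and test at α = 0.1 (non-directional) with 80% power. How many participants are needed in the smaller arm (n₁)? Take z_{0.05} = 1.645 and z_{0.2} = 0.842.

n₁ = 18

With allocation ratio k = n₂/n₁ = 1.5, Var(x̄₁−x̄₂) = σ²(1/n₁ + 1/(k·n₁)) = σ²·(k+1)/(k·n₁).
So n₁ = (1 + 1/k)·((z_{α/2} + z_β)/d)² = 1.667 × (2.487/0.76)².
n₁ = 1.667 × 10.71 = 17.8.
Round up: n₁ = 18, giving n₂ = 1.5 × 18 = 27.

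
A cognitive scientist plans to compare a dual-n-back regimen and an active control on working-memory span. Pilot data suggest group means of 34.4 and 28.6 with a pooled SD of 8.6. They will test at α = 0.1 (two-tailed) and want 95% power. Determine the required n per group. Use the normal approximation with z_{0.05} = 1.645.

Cohen's d = |M₁ − M₂| / SD_pooled = |34.4 − 28.6| / 8.6 = 5.8 / 8.6 = 0.674.
For two independent groups with equal n: n = 2·((z_{α/2} + z_β) / d)².
z_{α/2} + z_β = 1.645 + 1.645 = 3.290.
n = 2 × (3.290 / 0.674)² = 2 × 4.881² = 2 × 23.83 = 47.7.
Round up to the next whole participant.

n = 48 per group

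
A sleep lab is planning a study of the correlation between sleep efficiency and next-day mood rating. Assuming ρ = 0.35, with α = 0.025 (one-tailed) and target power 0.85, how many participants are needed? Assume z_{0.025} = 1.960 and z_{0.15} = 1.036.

n = 71

Fisher's z: C = ½·ln((1+r)/(1−r)) = ½·ln(2.0769) = 0.3654.
n = ((z_{α} + z_β)/C)² + 3.
(1.960 + 1.036) / 0.3654 = 2.996 / 0.3654 = 8.199.
n = 8.199² + 3 = 67.23 + 3 = 70.2.
Round up.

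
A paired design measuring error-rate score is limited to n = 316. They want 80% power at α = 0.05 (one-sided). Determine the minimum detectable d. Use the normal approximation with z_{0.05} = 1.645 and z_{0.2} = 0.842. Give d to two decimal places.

For a single sample (or paired design) of n = 316: d_min = (z_{α} + z_β)/√n.
z-sum = 1.645 + 0.842 = 2.487.
d_min = 2.487 / √316 = 2.487 / 17.776 = 0.140.

d_min ≈ 0.14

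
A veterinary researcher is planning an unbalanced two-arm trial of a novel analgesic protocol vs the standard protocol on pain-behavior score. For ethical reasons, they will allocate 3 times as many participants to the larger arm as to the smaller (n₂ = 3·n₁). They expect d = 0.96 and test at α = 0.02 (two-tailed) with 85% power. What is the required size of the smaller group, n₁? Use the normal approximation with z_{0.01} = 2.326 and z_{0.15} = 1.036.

With allocation ratio k = n₂/n₁ = 3, Var(x̄₁−x̄₂) = σ²(1/n₁ + 1/(k·n₁)) = σ²·(k+1)/(k·n₁).
So n₁ = (1 + 1/k)·((z_{α/2} + z_β)/d)² = 1.333 × (3.362/0.96)².
n₁ = 1.333 × 12.26 = 16.4.
Round up: n₁ = 17, giving n₂ = 3 × 17 = 51.

n₁ = 17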